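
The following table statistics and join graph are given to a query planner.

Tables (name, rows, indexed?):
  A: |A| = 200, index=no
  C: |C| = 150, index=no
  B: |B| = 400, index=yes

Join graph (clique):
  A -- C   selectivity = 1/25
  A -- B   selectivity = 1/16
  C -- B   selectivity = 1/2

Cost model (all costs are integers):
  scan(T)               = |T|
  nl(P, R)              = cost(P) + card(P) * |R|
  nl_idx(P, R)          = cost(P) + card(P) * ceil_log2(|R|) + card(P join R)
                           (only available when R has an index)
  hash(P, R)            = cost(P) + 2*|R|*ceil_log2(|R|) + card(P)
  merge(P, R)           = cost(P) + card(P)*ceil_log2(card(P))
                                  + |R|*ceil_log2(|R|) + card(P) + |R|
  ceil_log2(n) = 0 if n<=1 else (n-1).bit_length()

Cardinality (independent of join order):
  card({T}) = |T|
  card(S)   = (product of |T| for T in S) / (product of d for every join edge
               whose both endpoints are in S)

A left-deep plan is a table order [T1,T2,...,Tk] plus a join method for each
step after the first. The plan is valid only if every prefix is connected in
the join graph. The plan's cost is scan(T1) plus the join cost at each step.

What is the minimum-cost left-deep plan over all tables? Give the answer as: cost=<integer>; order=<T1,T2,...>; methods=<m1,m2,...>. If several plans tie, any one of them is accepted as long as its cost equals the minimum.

cost=11200; order=A,C,B; methods=hash,hash

Selinger DP (subsets sized 1..n):
  {A}: scan cost=200, card=200
  {C}: scan cost=150, card=150
  {B}: scan cost=400, card=400
  {AC}: card=1200; try (C,hash)→2800, (A,merge)→3300, (C,merge)→3350, (A,hash)→3500, (A,nl)→30150, (C,nl)→30200; best=2800 via (C,hash)
  {AB}: card=5000; try (A,hash)→4000, (B,merge)→6000, (A,merge)→6200, (B,nl_idx)→7000, (B,hash)→7600, (B,nl)→80200 …(+1); best=4000 via (A,hash)
  {BC}: card=30000; try (C,hash)→3200, (B,merge)→5500, (C,merge)→5750, (B,hash)→7500, (B,nl_idx)→31500, (B,nl)→60150 …(+1); best=3200 via (C,hash)
  {ABC}: card=15000; try (B,hash)→11200, (C,hash)→11400, (B,merge)→21200, (B,nl_idx)→28600, (A,hash)→36400, (C,merge)→75350 …(+4); best=11200 via (B,hash)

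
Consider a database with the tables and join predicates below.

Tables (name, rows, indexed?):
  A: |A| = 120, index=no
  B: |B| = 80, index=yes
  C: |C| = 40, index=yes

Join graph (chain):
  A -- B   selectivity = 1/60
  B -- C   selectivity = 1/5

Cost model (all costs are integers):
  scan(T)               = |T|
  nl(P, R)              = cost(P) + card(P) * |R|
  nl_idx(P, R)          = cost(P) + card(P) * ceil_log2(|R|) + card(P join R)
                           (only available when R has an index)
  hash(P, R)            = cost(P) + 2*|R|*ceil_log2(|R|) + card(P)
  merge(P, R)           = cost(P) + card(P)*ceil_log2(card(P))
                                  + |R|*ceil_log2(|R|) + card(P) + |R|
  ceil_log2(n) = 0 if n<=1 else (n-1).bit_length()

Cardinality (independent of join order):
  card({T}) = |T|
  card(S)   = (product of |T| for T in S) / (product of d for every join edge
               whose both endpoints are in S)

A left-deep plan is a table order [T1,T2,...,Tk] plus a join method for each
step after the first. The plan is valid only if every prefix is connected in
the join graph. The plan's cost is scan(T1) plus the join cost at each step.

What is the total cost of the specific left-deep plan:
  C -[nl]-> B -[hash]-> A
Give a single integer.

step 1: scan C: cost=40, card=40
step 2: join B via nl
    card(P join B) = 40*80/(5) = 640
    cost = 40 + 40*80 = 3240
step 3: join A via hash
    card(P join A) = 640*120/(60) = 1280
    cost = 3240 + 2*120*7 + 640 = 5560

5560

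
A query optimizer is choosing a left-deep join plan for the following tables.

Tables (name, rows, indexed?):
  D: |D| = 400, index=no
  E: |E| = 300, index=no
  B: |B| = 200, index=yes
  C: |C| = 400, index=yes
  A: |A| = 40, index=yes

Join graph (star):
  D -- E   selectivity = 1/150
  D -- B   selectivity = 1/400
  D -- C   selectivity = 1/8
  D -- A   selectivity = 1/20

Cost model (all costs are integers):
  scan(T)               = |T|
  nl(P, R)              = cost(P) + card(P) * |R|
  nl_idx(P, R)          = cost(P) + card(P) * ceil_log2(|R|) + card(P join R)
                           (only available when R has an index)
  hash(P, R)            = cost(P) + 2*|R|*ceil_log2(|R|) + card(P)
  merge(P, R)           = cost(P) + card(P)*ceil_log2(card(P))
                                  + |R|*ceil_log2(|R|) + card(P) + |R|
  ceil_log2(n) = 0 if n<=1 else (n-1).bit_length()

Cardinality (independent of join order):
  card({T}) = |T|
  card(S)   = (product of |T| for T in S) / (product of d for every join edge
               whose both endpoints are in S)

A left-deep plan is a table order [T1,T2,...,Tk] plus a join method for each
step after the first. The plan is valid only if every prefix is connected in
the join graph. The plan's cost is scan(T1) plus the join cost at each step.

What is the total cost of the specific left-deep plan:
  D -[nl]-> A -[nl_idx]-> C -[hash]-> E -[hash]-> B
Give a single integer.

step 1: scan D: cost=400, card=400
step 2: join A via nl
    card(P join A) = 400*40/(20) = 800
    cost = 400 + 400*40 = 16400
step 3: join C via nl_idx
    card(P join C) = 800*400/(8) = 40000
    cost = 16400 + 800*9 + 40000 = 63600
step 4: join E via hash
    card(P join E) = 40000*300/(150) = 80000
    cost = 63600 + 2*300*9 + 40000 = 109000
step 5: join B via hash
    card(P join B) = 80000*200/(400) = 40000
    cost = 109000 + 2*200*8 + 80000 = 192200

192200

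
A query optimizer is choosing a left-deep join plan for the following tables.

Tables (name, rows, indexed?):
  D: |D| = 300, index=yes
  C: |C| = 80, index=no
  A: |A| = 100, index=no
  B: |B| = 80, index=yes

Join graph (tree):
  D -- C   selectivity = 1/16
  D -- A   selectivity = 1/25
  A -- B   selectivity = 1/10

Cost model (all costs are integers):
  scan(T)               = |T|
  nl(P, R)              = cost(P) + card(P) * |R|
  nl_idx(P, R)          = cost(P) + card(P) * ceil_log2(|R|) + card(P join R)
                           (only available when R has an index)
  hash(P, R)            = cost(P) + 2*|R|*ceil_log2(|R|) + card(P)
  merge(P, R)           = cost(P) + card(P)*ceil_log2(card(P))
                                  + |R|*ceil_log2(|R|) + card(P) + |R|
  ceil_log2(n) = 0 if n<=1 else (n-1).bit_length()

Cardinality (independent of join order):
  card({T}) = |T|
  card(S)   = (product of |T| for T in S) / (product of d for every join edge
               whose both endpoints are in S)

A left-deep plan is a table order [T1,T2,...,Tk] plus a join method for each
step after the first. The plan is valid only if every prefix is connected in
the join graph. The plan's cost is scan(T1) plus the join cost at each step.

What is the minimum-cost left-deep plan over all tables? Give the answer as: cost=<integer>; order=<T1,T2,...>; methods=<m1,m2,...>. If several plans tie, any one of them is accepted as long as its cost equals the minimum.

Selinger DP (subsets sized 1..n):
  {D}: scan cost=300, card=300
  {C}: scan cost=80, card=80
  {A}: scan cost=100, card=100
  {B}: scan cost=80, card=80
  {CD}: card=1500; try (C,hash)→1720, (D,nl_idx)→2300, (D,merge)→3720, (C,merge)→3940, (D,hash)→5560, (D,nl)→24080 …(+1); best=1720 via (C,hash)
  {AD}: card=1200; try (A,hash)→2000, (D,nl_idx)→2200, (D,merge)→3900, (A,merge)→4100, (D,hash)→5600, (D,nl)→30100 …(+1); best=2000 via (A,hash)
  {AB}: card=800; try (B,hash)→1320, (A,merge)→1520, (B,merge)→1540, (A,hash)→1560, (B,nl_idx)→1600, (A,nl)→8080 …(+1); best=1320 via (B,hash)
  {ACD}: card=6000; try (C,hash)→4320, (A,hash)→4620, (C,merge)→17040, (A,merge)→20520, (C,nl)→98000, (A,nl)→151720; best=4320 via (C,hash)
  {ABD}: card=9600; try (B,hash)→4320, (D,hash)→7520, (D,merge)→13120, (B,merge)→17040, (D,nl_idx)→18120, (B,nl_idx)→20000 …(+2); best=4320 via (B,hash)
  {ABCD}: card=48000; try (B,hash)→11440, (C,hash)→15040, (B,merge)→88960, (B,nl_idx)→94320, (C,merge)→148960, (B,nl)→484320 …(+1); best=11440 via (B,hash)

cost=11440; order=D,A,C,B; methods=hash,hash,hash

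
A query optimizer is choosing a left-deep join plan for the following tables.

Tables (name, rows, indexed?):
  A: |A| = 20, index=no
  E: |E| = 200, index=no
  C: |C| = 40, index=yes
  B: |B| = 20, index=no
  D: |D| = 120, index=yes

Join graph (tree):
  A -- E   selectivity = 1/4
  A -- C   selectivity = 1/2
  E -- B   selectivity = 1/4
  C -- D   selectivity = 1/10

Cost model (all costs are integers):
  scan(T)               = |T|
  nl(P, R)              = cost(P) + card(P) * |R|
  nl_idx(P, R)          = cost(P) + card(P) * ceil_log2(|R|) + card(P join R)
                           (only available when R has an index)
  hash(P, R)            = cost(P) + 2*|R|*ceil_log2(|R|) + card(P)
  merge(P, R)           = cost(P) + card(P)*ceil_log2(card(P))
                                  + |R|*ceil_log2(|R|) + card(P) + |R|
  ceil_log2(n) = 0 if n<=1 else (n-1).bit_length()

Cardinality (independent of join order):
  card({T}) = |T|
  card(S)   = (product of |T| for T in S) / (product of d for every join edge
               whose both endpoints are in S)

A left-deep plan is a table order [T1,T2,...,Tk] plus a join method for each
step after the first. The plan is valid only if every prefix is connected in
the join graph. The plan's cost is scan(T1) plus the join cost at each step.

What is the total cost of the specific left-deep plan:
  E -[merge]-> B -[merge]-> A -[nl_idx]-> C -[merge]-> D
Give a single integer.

step 1: scan E: cost=200, card=200
step 2: join B via merge
    card(P join B) = 200*20/(4) = 1000
    cost = 200 + 200*8 + 20*5 + 200 + 20 = 2120
step 3: join A via merge
    card(P join A) = 1000*20/(4) = 5000
    cost = 2120 + 1000*10 + 20*5 + 1000 + 20 = 13240
step 4: join C via nl_idx
    card(P join C) = 5000*40/(2) = 100000
    cost = 13240 + 5000*6 + 100000 = 143240
step 5: join D via merge
    card(P join D) = 100000*120/(10) = 1200000
    cost = 143240 + 100000*17 + 120*7 + 100000 + 120 = 1944200

1944200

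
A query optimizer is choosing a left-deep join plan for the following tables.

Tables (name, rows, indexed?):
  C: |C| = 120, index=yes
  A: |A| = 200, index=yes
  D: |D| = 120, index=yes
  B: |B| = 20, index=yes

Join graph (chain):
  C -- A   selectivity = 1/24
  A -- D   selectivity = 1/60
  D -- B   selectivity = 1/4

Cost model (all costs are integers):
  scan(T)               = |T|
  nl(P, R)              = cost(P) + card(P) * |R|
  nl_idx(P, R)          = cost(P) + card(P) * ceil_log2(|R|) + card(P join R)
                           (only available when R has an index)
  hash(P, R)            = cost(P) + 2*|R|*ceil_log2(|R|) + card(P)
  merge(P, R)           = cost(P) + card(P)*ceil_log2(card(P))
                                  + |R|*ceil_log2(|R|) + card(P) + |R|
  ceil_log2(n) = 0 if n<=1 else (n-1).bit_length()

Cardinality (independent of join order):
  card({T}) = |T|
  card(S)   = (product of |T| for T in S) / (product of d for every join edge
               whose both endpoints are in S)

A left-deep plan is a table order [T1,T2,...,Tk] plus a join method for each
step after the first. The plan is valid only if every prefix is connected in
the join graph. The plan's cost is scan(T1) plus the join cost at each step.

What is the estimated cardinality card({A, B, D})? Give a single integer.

Tables in S: A(200), B(20), D(120)
Edges inside S: A-D(d=60), D-B(d=4)
numerator = 200 * 20 * 120 = 480000
denominator = 60 * 4 = 240
card(S) = 480000 / 240 = 2000

2000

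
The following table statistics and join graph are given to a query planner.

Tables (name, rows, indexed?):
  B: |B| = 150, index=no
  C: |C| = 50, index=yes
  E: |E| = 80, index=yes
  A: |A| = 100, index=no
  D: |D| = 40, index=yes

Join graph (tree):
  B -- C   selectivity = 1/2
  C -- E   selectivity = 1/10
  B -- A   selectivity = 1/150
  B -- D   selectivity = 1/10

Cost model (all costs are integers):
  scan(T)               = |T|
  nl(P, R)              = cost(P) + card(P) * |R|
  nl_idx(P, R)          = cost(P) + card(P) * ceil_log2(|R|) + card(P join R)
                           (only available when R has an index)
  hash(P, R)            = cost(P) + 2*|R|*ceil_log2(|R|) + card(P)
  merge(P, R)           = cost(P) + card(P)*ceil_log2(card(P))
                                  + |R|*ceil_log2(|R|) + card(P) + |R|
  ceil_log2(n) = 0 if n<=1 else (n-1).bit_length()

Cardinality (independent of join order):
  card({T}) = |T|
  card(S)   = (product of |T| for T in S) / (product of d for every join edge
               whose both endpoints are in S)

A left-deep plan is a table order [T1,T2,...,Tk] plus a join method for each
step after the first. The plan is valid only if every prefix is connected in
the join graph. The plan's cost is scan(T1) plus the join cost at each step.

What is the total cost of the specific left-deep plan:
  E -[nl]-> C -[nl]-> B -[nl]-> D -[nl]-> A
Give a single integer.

step 1: scan E: cost=80, card=80
step 2: join C via nl
    card(P join C) = 80*50/(10) = 400
    cost = 80 + 80*50 = 4080
step 3: join B via nl
    card(P join B) = 400*150/(2) = 30000
    cost = 4080 + 400*150 = 64080
step 4: join D via nl
    card(P join D) = 30000*40/(10) = 120000
    cost = 64080 + 30000*40 = 1264080
step 5: join A via nl
    card(P join A) = 120000*100/(150) = 80000
    cost = 1264080 + 120000*100 = 13264080

13264080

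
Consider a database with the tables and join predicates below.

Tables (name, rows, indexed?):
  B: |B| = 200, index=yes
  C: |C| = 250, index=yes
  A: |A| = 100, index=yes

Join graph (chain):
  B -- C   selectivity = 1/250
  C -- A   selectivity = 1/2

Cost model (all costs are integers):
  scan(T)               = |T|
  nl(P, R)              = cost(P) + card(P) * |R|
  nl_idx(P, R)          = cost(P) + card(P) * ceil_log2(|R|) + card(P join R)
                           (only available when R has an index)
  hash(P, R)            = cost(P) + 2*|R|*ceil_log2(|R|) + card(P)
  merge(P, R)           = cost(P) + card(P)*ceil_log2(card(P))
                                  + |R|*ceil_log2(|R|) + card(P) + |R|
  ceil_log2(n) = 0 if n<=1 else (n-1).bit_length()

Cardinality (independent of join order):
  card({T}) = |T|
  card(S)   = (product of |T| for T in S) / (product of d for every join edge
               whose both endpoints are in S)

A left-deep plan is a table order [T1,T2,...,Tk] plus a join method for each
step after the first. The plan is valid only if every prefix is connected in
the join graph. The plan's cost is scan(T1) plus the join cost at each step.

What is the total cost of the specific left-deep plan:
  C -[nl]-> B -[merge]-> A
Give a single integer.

step 1: scan C: cost=250, card=250
step 2: join B via nl
    card(P join B) = 250*200/(250) = 200
    cost = 250 + 250*200 = 50250
step 3: join A via merge
    card(P join A) = 200*100/(2) = 10000
    cost = 50250 + 200*8 + 100*7 + 200 + 100 = 52850

52850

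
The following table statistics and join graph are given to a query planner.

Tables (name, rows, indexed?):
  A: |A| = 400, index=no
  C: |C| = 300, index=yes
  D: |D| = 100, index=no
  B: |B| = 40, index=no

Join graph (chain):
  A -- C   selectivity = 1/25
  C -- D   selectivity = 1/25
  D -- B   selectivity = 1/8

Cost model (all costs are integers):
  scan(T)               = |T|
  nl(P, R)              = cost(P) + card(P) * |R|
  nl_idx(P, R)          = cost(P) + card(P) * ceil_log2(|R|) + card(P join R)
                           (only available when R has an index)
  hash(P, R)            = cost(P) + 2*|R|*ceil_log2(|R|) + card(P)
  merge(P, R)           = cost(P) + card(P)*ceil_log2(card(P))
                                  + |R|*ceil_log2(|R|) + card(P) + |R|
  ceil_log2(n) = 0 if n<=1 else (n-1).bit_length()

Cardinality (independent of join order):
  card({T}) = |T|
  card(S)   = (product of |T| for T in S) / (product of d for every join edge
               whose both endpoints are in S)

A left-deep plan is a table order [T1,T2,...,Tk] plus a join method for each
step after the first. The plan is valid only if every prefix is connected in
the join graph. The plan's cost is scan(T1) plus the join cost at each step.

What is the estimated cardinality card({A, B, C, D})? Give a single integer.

96000

Tables in S: A(400), B(40), C(300), D(100)
Edges inside S: A-C(d=25), C-D(d=25), D-B(d=8)
numerator = 400 * 40 * 300 * 100 = 480000000
denominator = 25 * 25 * 8 = 5000
card(S) = 480000000 / 5000 = 96000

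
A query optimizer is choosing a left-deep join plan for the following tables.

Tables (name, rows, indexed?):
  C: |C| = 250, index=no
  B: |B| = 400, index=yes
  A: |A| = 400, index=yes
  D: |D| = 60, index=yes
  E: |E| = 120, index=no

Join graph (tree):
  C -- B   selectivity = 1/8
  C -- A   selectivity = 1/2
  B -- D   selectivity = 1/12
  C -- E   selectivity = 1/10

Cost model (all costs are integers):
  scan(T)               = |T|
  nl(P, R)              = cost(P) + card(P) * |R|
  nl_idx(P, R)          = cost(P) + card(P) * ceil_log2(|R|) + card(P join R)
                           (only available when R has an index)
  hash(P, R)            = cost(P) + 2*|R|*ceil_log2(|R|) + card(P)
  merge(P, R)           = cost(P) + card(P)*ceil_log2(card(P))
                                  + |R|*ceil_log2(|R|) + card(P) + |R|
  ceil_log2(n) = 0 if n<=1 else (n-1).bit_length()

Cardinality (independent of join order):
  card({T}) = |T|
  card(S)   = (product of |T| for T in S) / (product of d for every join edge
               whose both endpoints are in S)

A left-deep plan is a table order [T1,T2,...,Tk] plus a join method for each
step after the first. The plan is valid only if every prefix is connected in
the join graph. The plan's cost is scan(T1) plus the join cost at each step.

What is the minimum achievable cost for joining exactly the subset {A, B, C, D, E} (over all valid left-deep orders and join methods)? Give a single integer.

Selinger DP over subsets of {A,B,C,D,E}:
  {C}: scan cost=250, card=250
  {B}: scan cost=400, card=400
  {A}: scan cost=400, card=400
  {D}: scan cost=60, card=60
  {E}: scan cost=120, card=120
  {BC}: card=12500; try (C,hash)→4800, (B,merge)→6500, (C,merge)→6650, (B,hash)→7700, (B,nl_idx)→15000, (B,nl)→100250 …(+1); best=4800 via (C,hash)
  {AC}: card=50000; try (C,hash)→4800, (A,merge)→6500, (C,merge)→6650, (A,hash)→7700, (A,nl_idx)→52500, (A,nl)→100250 …(+1); best=4800 via (C,hash)
  {CE}: card=3000; try (E,hash)→2180, (C,merge)→3330, (E,merge)→3460, (C,hash)→4240, (C,nl)→30120, (E,nl)→30250; best=2180 via (E,hash)
  {BD}: card=2000; try (D,hash)→1520, (B,nl_idx)→2600, (B,merge)→4480, (D,nl_idx)→4800, (D,merge)→4820, (B,hash)→7320 …(+2); best=1520 via (D,hash)
  {ABC}: card=2500000; try (A,hash)→24500, (B,hash)→62000, (A,merge)→196300, (B,merge)→858800, (A,nl_idx)→2617300, (B,nl_idx)→2954800 …(+2); best=24500 via (A,hash)
  {BCD}: card=62500; try (C,hash)→7520, (D,hash)→18020, (C,merge)→27770, (D,nl_idx)→142300, (D,merge)→192720, (C,nl)→501520 …(+1); best=7520 via (C,hash)
  {BCE}: card=150000; try (B,hash)→12380, (E,hash)→18980, (B,merge)→45180, (B,nl_idx)→179180, (E,merge)→193260, (B,nl)→1202180 …(+1); best=12380 via (B,hash)
  {ACE}: card=600000; try (A,hash)→12380, (A,merge)→45180, (E,hash)→56480, (A,nl_idx)→629180, (E,merge)→855760, (A,nl)→1202180 …(+1); best=12380 via (A,hash)
  {ABCD}: card=12500000; try (A,hash)→77220, (A,merge)→1074020, (D,hash)→2525220, (A,nl_idx)→13070020, (A,nl)→25007520, (D,nl_idx)→27524500 …(+2); best=77220 via (A,hash)
  {ABCE}: card=30000000; try (A,hash)→169580, (B,hash)→619580, (E,hash)→2526180, (A,merge)→2866380, (B,merge)→12616380, (A,nl_idx)→31362380 …(+5); best=169580 via (A,hash)
  {BCDE}: card=750000; try (E,hash)→71700, (D,hash)→163100, (E,merge)→1070980, (D,nl_idx)→1662380, (D,merge)→2862800, (E,nl)→7507520 …(+1); best=71700 via (E,hash)
  {ABCDE}: card=150000000; try (A,hash)→828900, (E,hash)→12578900, (A,merge)→15825700, (D,hash)→30170300, (A,nl_idx)→156821700, (A,nl)→300071700 …(+5); best=828900 via (A,hash)

828900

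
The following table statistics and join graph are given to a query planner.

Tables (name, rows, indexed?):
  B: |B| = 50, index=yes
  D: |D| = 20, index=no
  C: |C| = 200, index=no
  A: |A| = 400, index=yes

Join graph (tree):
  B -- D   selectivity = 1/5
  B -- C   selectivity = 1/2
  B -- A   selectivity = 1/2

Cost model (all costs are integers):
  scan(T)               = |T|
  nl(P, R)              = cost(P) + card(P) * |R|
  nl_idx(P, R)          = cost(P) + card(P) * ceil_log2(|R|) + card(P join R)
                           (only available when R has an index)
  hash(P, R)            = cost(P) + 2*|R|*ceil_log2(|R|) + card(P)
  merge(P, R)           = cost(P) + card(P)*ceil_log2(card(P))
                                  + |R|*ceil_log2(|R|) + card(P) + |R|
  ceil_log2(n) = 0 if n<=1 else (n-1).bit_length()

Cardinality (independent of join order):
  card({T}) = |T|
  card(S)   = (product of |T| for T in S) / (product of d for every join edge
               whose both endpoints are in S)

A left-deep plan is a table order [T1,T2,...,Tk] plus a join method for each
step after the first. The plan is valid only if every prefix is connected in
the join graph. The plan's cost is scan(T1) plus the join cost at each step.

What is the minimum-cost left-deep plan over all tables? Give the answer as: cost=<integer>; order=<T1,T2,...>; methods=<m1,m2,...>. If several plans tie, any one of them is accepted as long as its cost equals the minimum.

Selinger DP (subsets sized 1..n):
  {B}: scan cost=50, card=50
  {D}: scan cost=20, card=20
  {C}: scan cost=200, card=200
  {A}: scan cost=400, card=400
  {BD}: card=200; try (D,hash)→300, (B,nl_idx)→340, (B,merge)→490, (D,merge)→520, (B,hash)→640, (B,nl)→1020 …(+1); best=300 via (D,hash)
  {BC}: card=5000; try (B,hash)→1000, (C,merge)→2200, (B,merge)→2350, (C,hash)→3300, (B,nl_idx)→6400, (C,nl)→10050 …(+1); best=1000 via (B,hash)
  {AB}: card=10000; try (B,hash)→1400, (A,merge)→4400, (B,merge)→4750, (A,hash)→7300, (A,nl_idx)→10500, (B,nl_idx)→12800 …(+2); best=1400 via (B,hash)
  {BCD}: card=20000; try (C,hash)→3700, (C,merge)→3900, (D,hash)→6200, (C,nl)→40300, (D,merge)→71120, (D,nl)→101000; best=3700 via (C,hash)
  {ABD}: card=40000; try (A,merge)→6100, (A,hash)→7700, (D,hash)→11600, (A,nl_idx)→42100, (A,nl)→80300, (D,merge)→151520 …(+1); best=6100 via (A,merge)
  {ABC}: card=1000000; try (A,hash)→13200, (C,hash)→14600, (A,merge)→75000, (C,merge)→153200, (A,nl_idx)→1046000, (A,nl)→2001000 …(+1); best=13200 via (A,hash)
  {ABCD}: card=4000000; try (A,hash)→30900, (C,hash)→49300, (A,merge)→327700, (C,merge)→687900, (D,hash)→1013400, (A,nl_idx)→4183700 …(+4); best=30900 via (A,hash)

cost=30900; order=B,D,C,A; methods=hash,hash,hash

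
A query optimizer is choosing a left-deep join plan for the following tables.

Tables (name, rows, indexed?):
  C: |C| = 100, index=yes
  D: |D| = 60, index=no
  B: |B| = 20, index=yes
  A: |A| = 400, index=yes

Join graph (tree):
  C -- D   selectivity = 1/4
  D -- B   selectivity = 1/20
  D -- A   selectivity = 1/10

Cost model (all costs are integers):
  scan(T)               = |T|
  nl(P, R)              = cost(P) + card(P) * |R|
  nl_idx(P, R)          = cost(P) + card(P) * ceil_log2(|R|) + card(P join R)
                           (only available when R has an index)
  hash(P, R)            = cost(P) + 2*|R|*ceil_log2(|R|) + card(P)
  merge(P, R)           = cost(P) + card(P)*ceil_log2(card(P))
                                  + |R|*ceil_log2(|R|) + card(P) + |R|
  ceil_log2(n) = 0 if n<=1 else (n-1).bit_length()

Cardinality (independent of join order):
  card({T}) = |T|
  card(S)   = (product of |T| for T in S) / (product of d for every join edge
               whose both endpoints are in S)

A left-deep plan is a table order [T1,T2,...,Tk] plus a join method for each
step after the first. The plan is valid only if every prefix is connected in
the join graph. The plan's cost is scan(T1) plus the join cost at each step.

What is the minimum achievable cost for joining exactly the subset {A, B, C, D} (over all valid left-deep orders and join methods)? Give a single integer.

Selinger DP over subsets of {A,B,C,D}:
  {C}: scan cost=100, card=100
  {D}: scan cost=60, card=60
  {B}: scan cost=20, card=20
  {A}: scan cost=400, card=400
  {CD}: card=1500; try (D,hash)→920, (C,merge)→1280, (D,merge)→1320, (C,hash)→1520, (C,nl_idx)→1980, (C,nl)→6060 …(+1); best=920 via (D,hash)
  {BD}: card=60; try (B,hash)→320, (B,nl_idx)→420, (D,merge)→560, (B,merge)→600, (D,hash)→760, (D,nl)→1220 …(+1); best=320 via (B,hash)
  {AD}: card=2400; try (D,hash)→1520, (A,nl_idx)→3000, (A,merge)→4480, (D,merge)→4820, (A,hash)→7320, (A,nl)→24060 …(+1); best=1520 via (D,hash)
  {BCD}: card=1500; try (C,merge)→1540, (C,hash)→1780, (C,nl_idx)→2240, (B,hash)→2620, (C,nl)→6320, (B,nl_idx)→9920 …(+2); best=1540 via (C,merge)
  {ACD}: card=60000; try (C,hash)→5320, (A,hash)→9620, (A,merge)→22920, (C,merge)→33520, (A,nl_idx)→74420, (C,nl_idx)→78320 …(+2); best=5320 via (C,hash)
  {ABD}: card=2400; try (A,nl_idx)→3260, (B,hash)→4120, (A,merge)→4740, (A,hash)→7580, (B,nl_idx)→15920, (A,nl)→24320 …(+2); best=3260 via (A,nl_idx)
  {ABCD}: card=60000; try (C,hash)→7060, (A,hash)→10240, (A,merge)→23540, (C,merge)→35260, (B,hash)→65520, (A,nl_idx)→75040 …(+6); best=7060 via (C,hash)

7060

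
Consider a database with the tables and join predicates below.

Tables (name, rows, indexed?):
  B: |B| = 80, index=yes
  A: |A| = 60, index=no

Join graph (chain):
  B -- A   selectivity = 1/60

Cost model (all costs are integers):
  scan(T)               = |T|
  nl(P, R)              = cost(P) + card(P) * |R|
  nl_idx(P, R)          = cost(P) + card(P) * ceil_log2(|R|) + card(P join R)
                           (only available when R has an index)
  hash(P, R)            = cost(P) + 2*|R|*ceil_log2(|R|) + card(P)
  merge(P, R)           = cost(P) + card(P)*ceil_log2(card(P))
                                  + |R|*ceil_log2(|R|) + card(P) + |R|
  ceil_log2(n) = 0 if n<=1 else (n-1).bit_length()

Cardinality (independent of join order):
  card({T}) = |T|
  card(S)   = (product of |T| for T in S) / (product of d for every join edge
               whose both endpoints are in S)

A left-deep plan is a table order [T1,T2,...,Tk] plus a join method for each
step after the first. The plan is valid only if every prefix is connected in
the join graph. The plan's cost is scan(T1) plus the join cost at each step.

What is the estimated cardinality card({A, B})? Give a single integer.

80

Tables in S: A(60), B(80)
Edges inside S: B-A(d=60)
numerator = 60 * 80 = 4800
denominator = 60 = 60
card(S) = 4800 / 60 = 80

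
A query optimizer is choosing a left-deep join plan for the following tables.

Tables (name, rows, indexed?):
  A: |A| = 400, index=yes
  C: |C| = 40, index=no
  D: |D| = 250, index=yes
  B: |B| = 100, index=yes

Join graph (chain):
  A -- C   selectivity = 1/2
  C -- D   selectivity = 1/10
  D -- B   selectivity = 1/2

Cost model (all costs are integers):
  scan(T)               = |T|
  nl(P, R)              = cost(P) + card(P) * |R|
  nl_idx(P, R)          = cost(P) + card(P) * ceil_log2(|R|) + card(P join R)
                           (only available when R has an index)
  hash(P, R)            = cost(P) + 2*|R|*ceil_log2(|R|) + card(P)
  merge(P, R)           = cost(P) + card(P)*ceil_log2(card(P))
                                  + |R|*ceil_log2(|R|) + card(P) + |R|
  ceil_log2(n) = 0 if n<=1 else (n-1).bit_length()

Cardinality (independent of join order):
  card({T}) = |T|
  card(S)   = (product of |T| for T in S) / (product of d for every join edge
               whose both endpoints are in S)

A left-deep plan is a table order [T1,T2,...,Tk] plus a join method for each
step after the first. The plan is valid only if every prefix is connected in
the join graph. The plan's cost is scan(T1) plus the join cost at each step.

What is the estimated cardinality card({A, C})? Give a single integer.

Tables in S: A(400), C(40)
Edges inside S: A-C(d=2)
numerator = 400 * 40 = 16000
denominator = 2 = 2
card(S) = 16000 / 2 = 8000

8000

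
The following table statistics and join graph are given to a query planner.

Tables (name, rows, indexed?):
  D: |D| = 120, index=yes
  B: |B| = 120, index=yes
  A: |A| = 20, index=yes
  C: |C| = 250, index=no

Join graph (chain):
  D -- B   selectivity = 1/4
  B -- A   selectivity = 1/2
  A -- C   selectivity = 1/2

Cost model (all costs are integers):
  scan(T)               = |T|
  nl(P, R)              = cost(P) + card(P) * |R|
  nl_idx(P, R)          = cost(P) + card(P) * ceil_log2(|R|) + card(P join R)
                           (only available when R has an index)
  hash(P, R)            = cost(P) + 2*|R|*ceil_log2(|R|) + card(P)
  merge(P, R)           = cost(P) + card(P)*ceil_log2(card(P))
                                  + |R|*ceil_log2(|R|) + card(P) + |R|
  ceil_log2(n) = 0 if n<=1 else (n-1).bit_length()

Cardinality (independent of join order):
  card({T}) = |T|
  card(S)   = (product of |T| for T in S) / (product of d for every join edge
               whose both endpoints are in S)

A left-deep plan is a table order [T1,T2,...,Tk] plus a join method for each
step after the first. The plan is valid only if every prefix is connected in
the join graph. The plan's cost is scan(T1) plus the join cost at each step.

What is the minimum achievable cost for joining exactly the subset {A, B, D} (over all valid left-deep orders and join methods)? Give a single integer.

3320

Selinger DP over subsets of {A,B,D}:
  {D}: scan cost=120, card=120
  {B}: scan cost=120, card=120
  {A}: scan cost=20, card=20
  {BD}: card=3600; try (D,hash)→1920, (B,hash)→1920, (D,merge)→2040, (B,merge)→2040, (D,nl_idx)→4560, (B,nl_idx)→4560 …(+2); best=1920 via (D,hash)
  {AB}: card=1200; try (A,hash)→440, (B,merge)→1100, (A,merge)→1200, (B,nl_idx)→1360, (B,hash)→1720, (A,nl_idx)→1920 …(+2); best=440 via (A,hash)
  {ABD}: card=36000; try (D,hash)→3320, (A,hash)→5720, (D,merge)→15800, (D,nl_idx)→44840, (A,merge)→48840, (A,nl_idx)→55920 …(+2); best=3320 via (D,hash)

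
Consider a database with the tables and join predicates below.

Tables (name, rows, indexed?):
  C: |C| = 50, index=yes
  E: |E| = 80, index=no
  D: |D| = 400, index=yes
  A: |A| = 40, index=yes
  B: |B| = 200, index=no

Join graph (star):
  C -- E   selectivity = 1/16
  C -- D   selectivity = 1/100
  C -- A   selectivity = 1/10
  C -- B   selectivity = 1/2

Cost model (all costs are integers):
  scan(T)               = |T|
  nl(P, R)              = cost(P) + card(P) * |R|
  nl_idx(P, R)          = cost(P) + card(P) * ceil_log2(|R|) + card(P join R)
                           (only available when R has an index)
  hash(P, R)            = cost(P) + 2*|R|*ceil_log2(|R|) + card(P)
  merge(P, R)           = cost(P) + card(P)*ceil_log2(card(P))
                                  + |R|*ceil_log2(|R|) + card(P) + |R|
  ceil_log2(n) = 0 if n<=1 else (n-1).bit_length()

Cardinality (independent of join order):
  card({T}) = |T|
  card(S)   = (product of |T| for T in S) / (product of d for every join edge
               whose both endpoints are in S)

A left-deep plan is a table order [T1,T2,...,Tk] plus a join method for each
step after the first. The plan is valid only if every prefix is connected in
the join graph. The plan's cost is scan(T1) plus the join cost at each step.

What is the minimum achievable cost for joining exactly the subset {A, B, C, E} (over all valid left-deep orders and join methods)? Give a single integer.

5690

Selinger DP over subsets of {A,B,C,E}:
  {C}: scan cost=50, card=50
  {E}: scan cost=80, card=80
  {A}: scan cost=40, card=40
  {B}: scan cost=200, card=200
  {CE}: card=250; try (C,hash)→760, (C,nl_idx)→810, (E,merge)→1040, (C,merge)→1070, (E,hash)→1220, (E,nl)→4050 …(+1); best=760 via (C,hash)
  {AC}: card=200; try (C,nl_idx)→480, (A,nl_idx)→550, (A,hash)→580, (C,merge)→670, (C,hash)→680, (A,merge)→680 …(+2); best=480 via (C,nl_idx)
  {BC}: card=5000; try (C,hash)→1000, (B,merge)→2200, (C,merge)→2350, (B,hash)→3300, (C,nl_idx)→6400, (B,nl)→10050 …(+1); best=1000 via (C,hash)
  {ACE}: card=1000; try (A,hash)→1490, (E,hash)→1800, (E,merge)→2920, (A,nl_idx)→3260, (A,merge)→3290, (A,nl)→10760 …(+1); best=1490 via (A,hash)
  {BCE}: card=25000; try (B,hash)→4210, (B,merge)→4810, (E,hash)→7120, (B,nl)→50760, (E,merge)→71640, (E,nl)→401000; best=4210 via (B,hash)
  {ABC}: card=20000; try (B,hash)→3880, (B,merge)→4080, (A,hash)→6480, (B,nl)→40480, (A,nl_idx)→51000, (A,merge)→71280 …(+1); best=3880 via (B,hash)
  {ABCE}: card=100000; try (B,hash)→5690, (B,merge)→14290, (E,hash)→25000, (A,hash)→29690, (B,nl)→201490, (A,nl_idx)→254210 …(+4); best=5690 via (B,hash)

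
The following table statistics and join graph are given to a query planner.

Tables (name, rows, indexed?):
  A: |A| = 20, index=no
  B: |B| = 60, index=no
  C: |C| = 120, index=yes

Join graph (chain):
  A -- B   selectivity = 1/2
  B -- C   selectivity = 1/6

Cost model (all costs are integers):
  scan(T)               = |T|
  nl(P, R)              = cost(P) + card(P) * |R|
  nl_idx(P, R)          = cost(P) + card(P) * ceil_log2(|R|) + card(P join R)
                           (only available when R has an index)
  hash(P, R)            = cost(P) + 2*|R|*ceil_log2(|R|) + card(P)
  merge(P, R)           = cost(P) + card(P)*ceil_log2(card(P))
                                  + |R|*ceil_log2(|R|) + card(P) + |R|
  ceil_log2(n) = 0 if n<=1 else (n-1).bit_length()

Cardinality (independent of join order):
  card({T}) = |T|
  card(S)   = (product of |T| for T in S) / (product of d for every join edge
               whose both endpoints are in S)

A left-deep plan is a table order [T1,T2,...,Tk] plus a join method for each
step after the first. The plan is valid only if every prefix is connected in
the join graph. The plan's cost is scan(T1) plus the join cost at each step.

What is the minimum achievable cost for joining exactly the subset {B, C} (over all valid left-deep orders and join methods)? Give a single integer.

960

Selinger DP over subsets of {B,C}:
  {B}: scan cost=60, card=60
  {C}: scan cost=120, card=120
  {BC}: card=1200; try (B,hash)→960, (C,merge)→1440, (B,merge)→1500, (C,nl_idx)→1680, (C,hash)→1800, (C,nl)→7260 …(+1); best=960 via (B,hash)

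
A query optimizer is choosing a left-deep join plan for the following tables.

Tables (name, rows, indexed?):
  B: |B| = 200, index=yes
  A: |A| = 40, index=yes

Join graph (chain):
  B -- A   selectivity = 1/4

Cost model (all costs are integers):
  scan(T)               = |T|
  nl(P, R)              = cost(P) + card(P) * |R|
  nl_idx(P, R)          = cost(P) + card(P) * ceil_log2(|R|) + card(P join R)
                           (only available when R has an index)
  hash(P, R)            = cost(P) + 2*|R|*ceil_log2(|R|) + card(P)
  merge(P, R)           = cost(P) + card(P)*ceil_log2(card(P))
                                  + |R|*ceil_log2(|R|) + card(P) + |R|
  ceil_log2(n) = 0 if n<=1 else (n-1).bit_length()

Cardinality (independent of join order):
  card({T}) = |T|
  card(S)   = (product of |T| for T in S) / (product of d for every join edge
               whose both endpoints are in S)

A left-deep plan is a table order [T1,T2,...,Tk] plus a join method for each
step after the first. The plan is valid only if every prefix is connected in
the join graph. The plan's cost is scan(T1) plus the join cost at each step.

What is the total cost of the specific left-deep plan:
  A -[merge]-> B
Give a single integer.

step 1: scan A: cost=40, card=40
step 2: join B via merge
    card(P join B) = 40*200/(4) = 2000
    cost = 40 + 40*6 + 200*8 + 40 + 200 = 2120

2120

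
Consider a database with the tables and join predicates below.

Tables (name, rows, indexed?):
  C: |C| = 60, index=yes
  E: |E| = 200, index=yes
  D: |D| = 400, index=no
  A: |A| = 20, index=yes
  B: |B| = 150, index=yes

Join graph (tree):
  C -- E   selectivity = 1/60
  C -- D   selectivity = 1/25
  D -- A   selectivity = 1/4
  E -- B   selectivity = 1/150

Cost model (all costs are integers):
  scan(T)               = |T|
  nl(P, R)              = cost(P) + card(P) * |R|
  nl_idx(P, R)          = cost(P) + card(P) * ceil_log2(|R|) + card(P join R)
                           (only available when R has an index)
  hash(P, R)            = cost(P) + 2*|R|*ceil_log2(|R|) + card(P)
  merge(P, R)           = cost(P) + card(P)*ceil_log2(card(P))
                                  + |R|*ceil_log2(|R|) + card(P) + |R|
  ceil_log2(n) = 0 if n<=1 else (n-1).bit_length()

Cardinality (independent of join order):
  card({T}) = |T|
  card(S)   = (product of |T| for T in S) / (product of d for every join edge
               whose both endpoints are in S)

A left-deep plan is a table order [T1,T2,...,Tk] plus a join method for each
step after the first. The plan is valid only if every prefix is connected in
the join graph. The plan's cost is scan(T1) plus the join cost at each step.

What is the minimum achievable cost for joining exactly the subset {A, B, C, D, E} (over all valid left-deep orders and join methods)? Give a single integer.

Selinger DP over subsets of {A,B,C,D,E}:
  {C}: scan cost=60, card=60
  {E}: scan cost=200, card=200
  {D}: scan cost=400, card=400
  {A}: scan cost=20, card=20
  {B}: scan cost=150, card=150
  {CE}: card=200; try (E,nl_idx)→740, (C,hash)→1120, (C,nl_idx)→1600, (E,merge)→2280, (C,merge)→2420, (E,hash)→3320 …(+2); best=740 via (E,nl_idx)
  {CD}: card=960; try (C,hash)→1520, (C,nl_idx)→3760, (D,merge)→4480, (C,merge)→4820, (D,hash)→7320, (D,nl)→24060 …(+1); best=1520 via (C,hash)
  {BE}: card=200; try (E,nl_idx)→1550, (B,nl_idx)→2000, (B,hash)→2800, (E,merge)→3300, (B,merge)→3350, (E,hash)→3500 …(+2); best=1550 via (E,nl_idx)
  {AD}: card=2000; try (A,hash)→1000, (D,merge)→4140, (A,nl_idx)→4400, (A,merge)→4520, (D,hash)→7240, (D,nl)→8020 …(+1); best=1000 via (A,hash)
  {CDE}: card=3200; try (E,hash)→5680, (D,merge)→6540, (D,hash)→8140, (E,nl_idx)→12400, (E,merge)→13880, (D,nl)→80740 …(+1); best=5680 via (E,hash)
  {BCE}: card=200; try (C,hash)→2470, (B,nl_idx)→2540, (C,nl_idx)→2950, (B,hash)→3340, (C,merge)→3770, (B,merge)→3890 …(+2); best=2470 via (C,hash)
  {ACD}: card=4800; try (A,hash)→2680, (C,hash)→3720, (A,nl_idx)→11120, (A,merge)→12200, (C,nl_idx)→17800, (A,nl)→20720 …(+2); best=2680 via (A,hash)
  {ACDE}: card=16000; try (A,hash)→9080, (E,hash)→10680, (A,nl_idx)→37680, (A,merge)→47400, (E,nl_idx)→57080, (A,nl)→69680 …(+2); best=9080 via (A,hash)
  {BCDE}: card=3200; try (D,merge)→8270, (D,hash)→9870, (B,hash)→11280, (B,nl_idx)→34480, (B,merge)→48630, (D,nl)→82470 …(+1); best=8270 via (D,merge)
  {ABCDE}: card=16000; try (A,hash)→11670, (B,hash)→27480, (A,nl_idx)→40270, (A,merge)→49990, (A,nl)→72270, (B,nl_idx)→153080 …(+2); best=11670 via (A,hash)

11670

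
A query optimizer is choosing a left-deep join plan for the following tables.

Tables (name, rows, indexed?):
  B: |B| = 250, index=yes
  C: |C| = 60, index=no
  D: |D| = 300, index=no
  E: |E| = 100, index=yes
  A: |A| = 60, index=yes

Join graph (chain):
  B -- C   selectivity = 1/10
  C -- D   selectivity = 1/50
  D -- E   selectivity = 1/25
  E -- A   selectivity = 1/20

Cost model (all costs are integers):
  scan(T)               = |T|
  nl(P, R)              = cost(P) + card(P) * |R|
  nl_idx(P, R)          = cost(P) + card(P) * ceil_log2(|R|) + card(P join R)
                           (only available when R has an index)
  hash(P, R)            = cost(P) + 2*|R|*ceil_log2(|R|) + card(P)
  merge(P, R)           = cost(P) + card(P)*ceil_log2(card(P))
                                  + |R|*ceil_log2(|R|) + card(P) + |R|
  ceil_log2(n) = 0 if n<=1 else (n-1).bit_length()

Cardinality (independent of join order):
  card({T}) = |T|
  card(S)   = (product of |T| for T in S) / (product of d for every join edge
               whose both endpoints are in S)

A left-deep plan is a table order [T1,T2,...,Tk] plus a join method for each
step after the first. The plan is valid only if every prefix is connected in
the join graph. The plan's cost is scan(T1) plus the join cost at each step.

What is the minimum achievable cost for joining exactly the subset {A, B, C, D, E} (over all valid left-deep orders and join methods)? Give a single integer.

13560

Selinger DP over subsets of {A,B,C,D,E}:
  {B}: scan cost=250, card=250
  {C}: scan cost=60, card=60
  {D}: scan cost=300, card=300
  {E}: scan cost=100, card=100
  {A}: scan cost=60, card=60
  {BC}: card=1500; try (C,hash)→1220, (B,nl_idx)→2040, (B,merge)→2730, (C,merge)→2920, (B,hash)→4120, (B,nl)→15060 …(+1); best=1220 via (C,hash)
  {CD}: card=360; try (C,hash)→1320, (D,merge)→3480, (C,merge)→3720, (D,hash)→5520, (D,nl)→18060, (C,nl)→18300; best=1320 via (C,hash)
  {DE}: card=1200; try (E,hash)→2000, (E,nl_idx)→3600, (D,merge)→3900, (E,merge)→4100, (D,hash)→5600, (D,nl)→30100 …(+1); best=2000 via (E,hash)
  {AE}: card=300; try (E,nl_idx)→780, (A,hash)→920, (A,nl_idx)→1000, (E,merge)→1280, (A,merge)→1320, (E,hash)→1520 …(+2); best=780 via (E,nl_idx)
  {BCD}: card=9000; try (B,hash)→5680, (B,merge)→7170, (D,hash)→8120, (B,nl_idx)→13200, (D,merge)→22220, (B,nl)→91320 …(+1); best=5680 via (B,hash)
  {CDE}: card=1440; try (E,hash)→3080, (C,hash)→3920, (E,nl_idx)→5280, (E,merge)→5720, (C,merge)→16820, (E,nl)→37320 …(+1); best=3080 via (E,hash)
  {ADE}: card=3600; try (A,hash)→3920, (D,hash)→6480, (D,merge)→6780, (A,nl_idx)→12800, (A,merge)→16820, (A,nl)→74000 …(+1); best=3920 via (A,hash)
  {BCDE}: card=36000; try (B,hash)→8520, (E,hash)→16080, (B,merge)→22610, (B,nl_idx)→50600, (E,nl_idx)→104680, (E,merge)→141480 …(+2); best=8520 via (B,hash)
  {ACDE}: card=4320; try (A,hash)→5240, (C,hash)→8240, (A,nl_idx)→16040, (A,merge)→20780, (C,merge)→51140, (A,nl)→89480 …(+1); best=5240 via (A,hash)
  {ABCDE}: card=108000; try (B,hash)→13560, (A,hash)→45240, (B,merge)→67970, (B,nl_idx)→147800, (A,nl_idx)→332520, (A,merge)→620940 …(+2); best=13560 via (B,hash)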